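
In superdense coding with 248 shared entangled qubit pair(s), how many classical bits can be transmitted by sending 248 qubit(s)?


Superdense coding allows 2 classical bits per shared entangled pair.
248 pair(s) -> 2 * 248 = 496 classical bits

496


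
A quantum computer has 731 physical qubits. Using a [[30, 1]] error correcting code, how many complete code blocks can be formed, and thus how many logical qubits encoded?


Each code block uses 30 physical qubits for 1 logical qubit(s).
Number of complete blocks = floor(731 / 30) = 24
Logical qubits = 24 * 1
= 24

24


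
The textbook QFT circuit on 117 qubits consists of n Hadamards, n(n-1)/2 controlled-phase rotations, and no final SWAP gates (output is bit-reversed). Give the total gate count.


Hadamard gates: 117
Controlled rotations: n*(n-1)/2 = 117*116/2 = 6786
SWAP gates: 0 (omitted)
Total = 117 + 6786
= 6903

6903


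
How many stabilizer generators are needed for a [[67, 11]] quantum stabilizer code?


For an [[n,k]] stabilizer code:
Number of stabilizer generators = n - k
= 67 - 11
= 56

56


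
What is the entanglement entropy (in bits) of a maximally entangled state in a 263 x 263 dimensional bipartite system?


For a maximally entangled state in d x d:
S = log2(d) = log2(263)
= 8.0389

8.0389


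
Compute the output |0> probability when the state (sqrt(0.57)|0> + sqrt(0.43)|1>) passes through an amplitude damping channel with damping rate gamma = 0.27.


For amplitude damping with parameter gamma on state sqrt(a)|0> + sqrt(b)|1>:
alpha^2 = 0.57, beta^2 = 0.43
P(|0>) = alpha^2 + gamma * beta^2
= 0.57 + 0.27 * 0.43
= 0.57 + 0.1161
= 0.6861

0.6861


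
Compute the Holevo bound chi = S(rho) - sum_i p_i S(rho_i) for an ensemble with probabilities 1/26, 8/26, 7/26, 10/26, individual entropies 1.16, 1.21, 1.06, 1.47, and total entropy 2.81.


chi = S(rho) - sum_i p_i * S(rho_i)
Weighted entropy = 1/26 * 1.16 + 8/26 * 1.21 + 7/26 * 1.06 + 10/26 * 1.47
= 1.2677
chi = 2.81 - 1.2677
= 1.5423

1.5423


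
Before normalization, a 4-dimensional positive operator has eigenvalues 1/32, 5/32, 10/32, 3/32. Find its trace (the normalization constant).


tr(M) = sum of eigenvalues
= 1/32 + 5/32 + 10/32 + 3/32
= 19/32
= 0.5938

0.5938


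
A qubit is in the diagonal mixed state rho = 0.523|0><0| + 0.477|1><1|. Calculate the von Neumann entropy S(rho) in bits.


S = -p*log2(p) - (1-p)*log2(1-p)
p = 0.5230, 1-p = 0.4770
= -0.5230 * log2(0.5230) - 0.4770 * log2(0.4770)
= -(-0.4891) - (-0.5094)
= 0.9985

0.9985


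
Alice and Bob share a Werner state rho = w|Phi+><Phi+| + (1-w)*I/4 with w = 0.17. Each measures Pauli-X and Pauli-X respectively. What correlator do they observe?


|Phi+> = (|00> + |11>)/sqrt(2)
For the pure Bell state, <X_A X_B> = +1 (Bell-state Pauli correlator).
The maximally-mixed part I/4 has tr(I/4 * P tensor P) = 0 for any traceless Pauli P.
So <X_A X_B>_rho = w * (+1) + (1 - w) * 0
= 0.17 * (+1)
= 0.1700

0.1700


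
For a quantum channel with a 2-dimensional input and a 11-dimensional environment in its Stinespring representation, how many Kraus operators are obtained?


Tracing out the environment in an orthonormal basis {|i>_E} gives Kraus operators K_i = <i|_E U |0>_E.
Number of Kraus operators = dim(H_env) = d_env
= 11

11


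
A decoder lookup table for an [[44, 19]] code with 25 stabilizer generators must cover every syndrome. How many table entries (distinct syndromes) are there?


Each stabilizer generator gives a binary (+1 or -1) measurement outcome.
With 25 independent generators:
Total syndromes = 2^25
= 33554432

33554432


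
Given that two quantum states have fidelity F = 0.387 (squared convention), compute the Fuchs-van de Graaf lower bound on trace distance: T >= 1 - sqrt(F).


Fuchs-van de Graaf (squared-fidelity convention): 1 - sqrt(F) <= T <= sqrt(1 - F).
Lower bound: T >= 1 - sqrt(F)
sqrt(F) = sqrt(0.387) = 0.6221
T >= 1 - 0.6221
T >= 0.3779

0.3779


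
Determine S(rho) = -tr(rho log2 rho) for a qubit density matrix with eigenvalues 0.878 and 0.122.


S = -p*log2(p) - (1-p)*log2(1-p)
p = 0.8780, 1-p = 0.1220
= -0.8780 * log2(0.8780) - 0.1220 * log2(0.1220)
= -(-0.1648) - (-0.3703)
= 0.5351

0.5351


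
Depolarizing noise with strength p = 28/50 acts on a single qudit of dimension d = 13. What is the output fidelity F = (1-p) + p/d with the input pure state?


F = (1-p) + p/d
= (1 - 0.5600) + 0.5600/13
= 0.4400 + 0.0431
= 0.4831

0.4831


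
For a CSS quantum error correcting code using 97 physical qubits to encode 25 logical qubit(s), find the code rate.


Code rate R = k/n
= 25/97
= 0.2577

0.2577


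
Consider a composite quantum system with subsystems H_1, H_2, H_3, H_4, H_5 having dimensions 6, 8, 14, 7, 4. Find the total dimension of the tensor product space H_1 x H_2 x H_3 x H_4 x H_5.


dim(H_1 x H_2 x H_3 x H_4 x H_5) = 6 * 8 * 14 * 7 * 4
= 48 * 14 * 7 * 4
= 672 * 7 * 4
= 4704 * 4
= 18816

18816


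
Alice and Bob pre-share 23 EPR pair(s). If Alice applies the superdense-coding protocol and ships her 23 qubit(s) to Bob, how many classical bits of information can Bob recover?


Superdense coding allows 2 classical bits per shared entangled pair.
23 pair(s) -> 2 * 23 = 46 classical bits

46


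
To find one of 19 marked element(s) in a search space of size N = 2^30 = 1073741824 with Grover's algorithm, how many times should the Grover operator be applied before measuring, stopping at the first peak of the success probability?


After j Grover iterations the success probability is P(j) = sin^2((2j+1)*theta), where sin(theta) = sqrt(k/N).
N = 2^30 = 1073741824, k = 19
sin(theta) = sqrt(k/N) = 0.000133023039
theta = arcsin(sqrt(k/N)) = 0.0001330230394 rad
P(j) reaches its first maximum when (2j+1)*theta is as close as possible to pi/2, i.e. j = round(pi/(4*theta) - 1/2).
pi/(4*theta) - 1/2 = 5903.7266
(For comparison, the common estimate pi/4 * sqrt(N/k) = 5904.2266; the exact maximiser is used here.)
Optimal iterations = 5904

5904


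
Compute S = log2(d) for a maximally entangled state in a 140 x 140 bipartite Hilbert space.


For a maximally entangled state in d x d:
S = log2(d) = log2(140)
= 7.1293

7.1293


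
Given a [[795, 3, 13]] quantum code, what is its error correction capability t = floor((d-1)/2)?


Code parameters: [[795, 3, 13]], distance d = 13.
Number of correctable errors = floor((d-1)/2)
= floor((13 - 1)/2)
= floor(12/2)
= 6

6


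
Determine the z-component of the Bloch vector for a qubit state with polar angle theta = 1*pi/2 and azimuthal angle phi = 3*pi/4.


theta = 1.5708, phi = 2.3562
r_z = cos(theta) = 0.0000

0.0000


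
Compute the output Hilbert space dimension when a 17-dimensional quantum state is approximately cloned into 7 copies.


Output space = H^(tensor 7) where dim(H) = 17
dim = 17^7
= 289 (after 2 factors)
= 4913 (after 3 factors)
= 83521 (after 4 factors)
= 1419857 (after 5 factors)
= 24137569 (after 6 factors)
= 410338673 (after 7 factors)
= 410338673

410338673


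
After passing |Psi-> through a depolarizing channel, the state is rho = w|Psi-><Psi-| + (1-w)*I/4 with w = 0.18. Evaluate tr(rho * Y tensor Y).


|Psi-> = (|01> - |10>)/sqrt(2)
For the pure Bell state, <Y_A Y_B> = -1 (Bell-state Pauli correlator).
The maximally-mixed part I/4 has tr(I/4 * P tensor P) = 0 for any traceless Pauli P.
So <Y_A Y_B>_rho = w * (-1) + (1 - w) * 0
= 0.18 * (-1)
= -0.1800

-0.1800


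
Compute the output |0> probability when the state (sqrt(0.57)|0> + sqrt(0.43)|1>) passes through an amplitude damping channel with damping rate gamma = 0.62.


For amplitude damping with parameter gamma on state sqrt(a)|0> + sqrt(b)|1>:
alpha^2 = 0.57, beta^2 = 0.43
P(|0>) = alpha^2 + gamma * beta^2
= 0.57 + 0.62 * 0.43
= 0.57 + 0.2666
= 0.8366

0.8366


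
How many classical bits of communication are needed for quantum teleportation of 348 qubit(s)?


Quantum teleportation requires 2 classical bits per qubit teleported.
348 qubit(s) -> 2 * 348 = 696 classical bits

696


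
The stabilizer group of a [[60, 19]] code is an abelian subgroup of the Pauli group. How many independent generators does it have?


For an [[n,k]] stabilizer code:
Number of stabilizer generators = n - k
= 60 - 19
= 41

41


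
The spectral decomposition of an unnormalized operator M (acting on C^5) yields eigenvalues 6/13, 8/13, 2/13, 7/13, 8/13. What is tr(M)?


tr(M) = sum of eigenvalues
= 6/13 + 8/13 + 2/13 + 7/13 + 8/13
= 31/13
= 2.3846

2.3846


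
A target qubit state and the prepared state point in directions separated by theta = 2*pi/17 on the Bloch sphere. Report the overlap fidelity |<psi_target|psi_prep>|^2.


For states separated by angle theta on Bloch sphere:
F = cos^2(theta/2)
theta = 2*pi/17 = 0.3696
theta/2 = 0.1848
cos(theta/2) = 0.9830
F = 0.9662

0.9662


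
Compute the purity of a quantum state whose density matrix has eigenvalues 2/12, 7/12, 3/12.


tr(rho^2) = sum of eigenvalues squared
= (2/12)^2 + (7/12)^2 + (3/12)^2
= (4 + 49 + 9) / 144
= 62/144
= 0.4306

0.4306


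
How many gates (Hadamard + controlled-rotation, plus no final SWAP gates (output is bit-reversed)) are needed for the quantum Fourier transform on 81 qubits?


Hadamard gates: 81
Controlled rotations: n*(n-1)/2 = 81*80/2 = 3240
SWAP gates: 0 (omitted)
Total = 81 + 3240
= 3321

3321


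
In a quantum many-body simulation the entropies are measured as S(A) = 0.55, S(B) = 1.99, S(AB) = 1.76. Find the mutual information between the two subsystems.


I(A:B) = S(A) + S(B) - S(AB)
= 0.55 + 1.99 - 1.76
= 0.7800

0.7800


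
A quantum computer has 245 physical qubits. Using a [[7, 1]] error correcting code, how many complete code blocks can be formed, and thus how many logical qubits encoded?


Each code block uses 7 physical qubits for 1 logical qubit(s).
Number of complete blocks = floor(245 / 7) = 35
Logical qubits = 35 * 1
= 35

35


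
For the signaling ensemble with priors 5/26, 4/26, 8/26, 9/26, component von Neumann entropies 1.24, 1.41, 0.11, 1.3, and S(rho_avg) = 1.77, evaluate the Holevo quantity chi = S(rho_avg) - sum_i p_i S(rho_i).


chi = S(rho) - sum_i p_i * S(rho_i)
Weighted entropy = 5/26 * 1.24 + 4/26 * 1.41 + 8/26 * 0.11 + 9/26 * 1.3
= 0.9392
chi = 1.77 - 0.9392
= 0.8308

0.8308


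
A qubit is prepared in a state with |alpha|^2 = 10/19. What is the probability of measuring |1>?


|alpha|^2 = 10/19 = 0.5263
|beta|^2 = 1 - 10/19 = 9/19 = 0.4737
P(|1>) = |beta|^2 = 0.4737

0.4737


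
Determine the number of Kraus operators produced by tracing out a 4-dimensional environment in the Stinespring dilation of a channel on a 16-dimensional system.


Tracing out the environment in an orthonormal basis {|i>_E} gives Kraus operators K_i = <i|_E U |0>_E.
Number of Kraus operators = dim(H_env) = d_env
= 4

4


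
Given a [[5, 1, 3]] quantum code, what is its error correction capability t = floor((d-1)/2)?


Code parameters: [[5, 1, 3]], distance d = 3.
Number of correctable errors = floor((d-1)/2)
= floor((3 - 1)/2)
= floor(2/2)
= 1

1


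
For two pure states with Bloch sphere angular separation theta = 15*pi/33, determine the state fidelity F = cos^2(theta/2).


For states separated by angle theta on Bloch sphere:
F = cos^2(theta/2)
theta = 15*pi/33 = 1.4280
theta/2 = 0.7140
cos(theta/2) = 0.7557
F = 0.5712

0.5712


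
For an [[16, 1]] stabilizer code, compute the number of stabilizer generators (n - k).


For an [[n,k]] stabilizer code:
Number of stabilizer generators = n - k
= 16 - 1
= 15

15


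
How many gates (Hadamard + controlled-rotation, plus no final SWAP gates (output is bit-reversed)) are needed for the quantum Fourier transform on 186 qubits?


Hadamard gates: 186
Controlled rotations: n*(n-1)/2 = 186*185/2 = 17205
SWAP gates: 0 (omitted)
Total = 186 + 17205
= 17391

17391


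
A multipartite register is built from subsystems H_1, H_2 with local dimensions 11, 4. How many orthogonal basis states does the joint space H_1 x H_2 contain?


dim(H_1 x H_2) = 11 * 4
= 44

44


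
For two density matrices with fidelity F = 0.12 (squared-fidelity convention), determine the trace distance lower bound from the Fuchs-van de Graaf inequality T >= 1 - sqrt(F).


Fuchs-van de Graaf (squared-fidelity convention): 1 - sqrt(F) <= T <= sqrt(1 - F).
Lower bound: T >= 1 - sqrt(F)
sqrt(F) = sqrt(0.12) = 0.3464
T >= 1 - 0.3464
T >= 0.6536

0.6536


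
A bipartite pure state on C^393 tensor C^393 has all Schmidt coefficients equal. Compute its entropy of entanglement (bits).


For a maximally entangled state in d x d:
S = log2(d) = log2(393)
= 8.6184

8.6184


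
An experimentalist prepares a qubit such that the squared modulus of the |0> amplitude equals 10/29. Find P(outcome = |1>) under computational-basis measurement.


|alpha|^2 = 10/29 = 0.3448
|beta|^2 = 1 - 10/29 = 19/29 = 0.6552
P(|1>) = |beta|^2 = 0.6552

0.6552


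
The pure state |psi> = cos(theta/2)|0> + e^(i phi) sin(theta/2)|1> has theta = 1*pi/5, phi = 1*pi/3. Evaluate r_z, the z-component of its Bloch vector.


theta = 0.6283, phi = 1.0472
r_z = cos(theta) = 0.8090

0.8090


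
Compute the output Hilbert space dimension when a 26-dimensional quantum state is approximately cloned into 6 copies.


Output space = H^(tensor 6) where dim(H) = 26
dim = 26^6
= 676 (after 2 factors)
= 17576 (after 3 factors)
= 456976 (after 4 factors)
= 11881376 (after 5 factors)
= 308915776 (after 6 factors)
= 308915776

308915776


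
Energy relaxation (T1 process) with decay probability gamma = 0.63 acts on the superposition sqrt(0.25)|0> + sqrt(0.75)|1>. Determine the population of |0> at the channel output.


For amplitude damping with parameter gamma on state sqrt(a)|0> + sqrt(b)|1>:
alpha^2 = 0.25, beta^2 = 0.75
P(|0>) = alpha^2 + gamma * beta^2
= 0.25 + 0.63 * 0.75
= 0.25 + 0.4725
= 0.7225

0.7225


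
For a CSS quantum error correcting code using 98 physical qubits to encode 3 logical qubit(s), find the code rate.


Code rate R = k/n
= 3/98
= 0.0306

0.0306


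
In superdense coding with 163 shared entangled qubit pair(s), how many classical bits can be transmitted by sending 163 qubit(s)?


Superdense coding allows 2 classical bits per shared entangled pair.
163 pair(s) -> 2 * 163 = 326 classical bits

326


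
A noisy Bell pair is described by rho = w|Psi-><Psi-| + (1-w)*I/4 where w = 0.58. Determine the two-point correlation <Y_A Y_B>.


|Psi-> = (|01> - |10>)/sqrt(2)
For the pure Bell state, <Y_A Y_B> = -1 (Bell-state Pauli correlator).
The maximally-mixed part I/4 has tr(I/4 * P tensor P) = 0 for any traceless Pauli P.
So <Y_A Y_B>_rho = w * (-1) + (1 - w) * 0
= 0.58 * (-1)
= -0.5800

-0.5800


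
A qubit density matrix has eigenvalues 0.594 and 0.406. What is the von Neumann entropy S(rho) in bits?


S = -p*log2(p) - (1-p)*log2(1-p)
p = 0.5940, 1-p = 0.4060
= -0.5940 * log2(0.5940) - 0.4060 * log2(0.4060)
= -(-0.4464) - (-0.5280)
= 0.9744

0.9744


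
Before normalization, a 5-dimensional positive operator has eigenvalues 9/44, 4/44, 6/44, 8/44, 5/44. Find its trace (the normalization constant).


tr(M) = sum of eigenvalues
= 9/44 + 4/44 + 6/44 + 8/44 + 5/44
= 32/44
= 0.7273

0.7273


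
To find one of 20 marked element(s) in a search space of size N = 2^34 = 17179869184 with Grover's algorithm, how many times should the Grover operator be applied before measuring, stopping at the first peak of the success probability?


After j Grover iterations the success probability is P(j) = sin^2((2j+1)*theta), where sin(theta) = sqrt(k/N).
N = 2^34 = 17179869184, k = 20
sin(theta) = sqrt(k/N) = 3.41196896e-05
theta = arcsin(sqrt(k/N)) = 3.41196896e-05 rad
P(j) reaches its first maximum when (2j+1)*theta is as close as possible to pi/2, i.e. j = round(pi/(4*theta) - 1/2).
pi/(4*theta) - 1/2 = 23018.4129
(For comparison, the common estimate pi/4 * sqrt(N/k) = 23018.9129; the exact maximiser is used here.)
Optimal iterations = 23018

23018


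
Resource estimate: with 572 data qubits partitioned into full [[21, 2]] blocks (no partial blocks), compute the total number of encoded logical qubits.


Each code block uses 21 physical qubits for 2 logical qubit(s).
Number of complete blocks = floor(572 / 21) = 27
Logical qubits = 27 * 2
= 54

54


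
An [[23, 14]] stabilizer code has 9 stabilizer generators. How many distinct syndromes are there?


Each stabilizer generator gives a binary (+1 or -1) measurement outcome.
With 9 independent generators:
Total syndromes = 2^9
= 512

512


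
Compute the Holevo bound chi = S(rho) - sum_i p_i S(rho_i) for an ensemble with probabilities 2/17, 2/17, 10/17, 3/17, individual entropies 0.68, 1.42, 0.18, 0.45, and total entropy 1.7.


chi = S(rho) - sum_i p_i * S(rho_i)
Weighted entropy = 2/17 * 0.68 + 2/17 * 1.42 + 10/17 * 0.18 + 3/17 * 0.45
= 0.4324
chi = 1.7 - 0.4324
= 1.2676

1.2676


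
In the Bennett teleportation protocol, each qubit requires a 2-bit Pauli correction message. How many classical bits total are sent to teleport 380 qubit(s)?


Quantum teleportation requires 2 classical bits per qubit teleported.
380 qubit(s) -> 2 * 380 = 760 classical bits

760


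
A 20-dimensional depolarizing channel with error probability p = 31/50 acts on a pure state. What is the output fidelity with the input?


F = (1-p) + p/d
= (1 - 0.6200) + 0.6200/20
= 0.3800 + 0.0310
= 0.4110

0.4110


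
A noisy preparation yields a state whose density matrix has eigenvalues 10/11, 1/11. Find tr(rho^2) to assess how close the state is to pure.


tr(rho^2) = sum of eigenvalues squared
= (10/11)^2 + (1/11)^2
= (100 + 1) / 121
= 101/121
= 0.8347

0.8347


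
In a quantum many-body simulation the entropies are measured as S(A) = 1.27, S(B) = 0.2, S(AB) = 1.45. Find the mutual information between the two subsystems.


I(A:B) = S(A) + S(B) - S(AB)
= 1.27 + 0.2 - 1.45
= 0.0200

0.0200


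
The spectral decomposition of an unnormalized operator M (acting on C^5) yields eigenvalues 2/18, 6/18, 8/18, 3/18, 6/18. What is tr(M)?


tr(M) = sum of eigenvalues
= 2/18 + 6/18 + 8/18 + 3/18 + 6/18
= 25/18
= 1.3889

1.3889


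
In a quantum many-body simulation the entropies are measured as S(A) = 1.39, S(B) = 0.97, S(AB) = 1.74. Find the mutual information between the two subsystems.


I(A:B) = S(A) + S(B) - S(AB)
= 1.39 + 0.97 - 1.74
= 0.6200

0.6200


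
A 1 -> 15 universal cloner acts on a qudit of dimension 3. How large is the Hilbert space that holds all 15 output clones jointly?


Output space = H^(tensor 15) where dim(H) = 3
dim = 3^15
= 9 (after 2 factors)
= 27 (after 3 factors)
= 81 (after 4 factors)
= 243 (after 5 factors)
= 729 (after 6 factors)
= 2187 (after 7 factors)
= 6561 (after 8 factors)
= 19683 (after 9 factors)
= 59049 (after 10 factors)
= 177147 (after 11 factors)
= 531441 (after 12 factors)
= 1594323 (after 13 factors)
= 4782969 (after 14 factors)
= 14348907 (after 15 factors)
= 14348907

14348907


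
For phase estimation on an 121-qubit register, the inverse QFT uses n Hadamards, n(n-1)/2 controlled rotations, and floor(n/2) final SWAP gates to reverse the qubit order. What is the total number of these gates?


Hadamard gates: 121
Controlled rotations: n*(n-1)/2 = 121*120/2 = 7260
SWAP gates: floor(n/2) = floor(121/2) = 60
Total = 121 + 7260 + 60
= 7441

7441


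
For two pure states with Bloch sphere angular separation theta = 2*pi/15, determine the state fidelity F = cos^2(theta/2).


For states separated by angle theta on Bloch sphere:
F = cos^2(theta/2)
theta = 2*pi/15 = 0.4189
theta/2 = 0.2094
cos(theta/2) = 0.9781
F = 0.9568

0.9568


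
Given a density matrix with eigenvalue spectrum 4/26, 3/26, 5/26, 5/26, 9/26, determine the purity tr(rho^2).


tr(rho^2) = sum of eigenvalues squared
= (4/26)^2 + (3/26)^2 + (5/26)^2 + (5/26)^2 + (9/26)^2
= (16 + 9 + 25 + 25 + 81) / 676
= 156/676
= 0.2308

0.2308


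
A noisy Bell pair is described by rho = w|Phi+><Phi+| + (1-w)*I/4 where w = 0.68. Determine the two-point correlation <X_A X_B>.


|Phi+> = (|00> + |11>)/sqrt(2)
For the pure Bell state, <X_A X_B> = +1 (Bell-state Pauli correlator).
The maximally-mixed part I/4 has tr(I/4 * P tensor P) = 0 for any traceless Pauli P.
So <X_A X_B>_rho = w * (+1) + (1 - w) * 0
= 0.68 * (+1)
= 0.6800

0.6800


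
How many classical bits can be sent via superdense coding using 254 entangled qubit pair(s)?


Superdense coding allows 2 classical bits per shared entangled pair.
254 pair(s) -> 2 * 254 = 508 classical bits

508


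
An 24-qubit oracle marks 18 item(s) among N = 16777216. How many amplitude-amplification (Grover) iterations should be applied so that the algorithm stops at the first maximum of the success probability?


After j Grover iterations the success probability is P(j) = sin^2((2j+1)*theta), where sin(theta) = sqrt(k/N).
N = 2^24 = 16777216, k = 18
sin(theta) = sqrt(k/N) = 0.001035800949
theta = arcsin(sqrt(k/N)) = 0.001035801134 rad
P(j) reaches its first maximum when (2j+1)*theta is as close as possible to pi/2, i.e. j = round(pi/(4*theta) - 1/2).
pi/(4*theta) - 1/2 = 757.7519
(For comparison, the common estimate pi/4 * sqrt(N/k) = 758.2520; the exact maximiser is used here.)
Optimal iterations = 758

758


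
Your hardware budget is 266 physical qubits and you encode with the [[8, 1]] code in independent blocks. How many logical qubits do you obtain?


Each code block uses 8 physical qubits for 1 logical qubit(s).
Number of complete blocks = floor(266 / 8) = 33
Logical qubits = 33 * 1
= 33

33


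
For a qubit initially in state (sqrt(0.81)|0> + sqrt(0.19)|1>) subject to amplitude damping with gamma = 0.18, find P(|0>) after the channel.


For amplitude damping with parameter gamma on state sqrt(a)|0> + sqrt(b)|1>:
alpha^2 = 0.81, beta^2 = 0.19
P(|0>) = alpha^2 + gamma * beta^2
= 0.81 + 0.18 * 0.19
= 0.81 + 0.0342
= 0.8442

0.8442


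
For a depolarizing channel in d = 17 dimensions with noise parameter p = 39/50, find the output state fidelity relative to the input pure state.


F = (1-p) + p/d
= (1 - 0.7800) + 0.7800/17
= 0.2200 + 0.0459
= 0.2659

0.2659


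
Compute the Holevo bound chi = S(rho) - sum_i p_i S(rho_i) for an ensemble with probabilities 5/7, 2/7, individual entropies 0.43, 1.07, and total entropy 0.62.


chi = S(rho) - sum_i p_i * S(rho_i)
Weighted entropy = 5/7 * 0.43 + 2/7 * 1.07
= 0.6129
chi = 0.62 - 0.6129
= 0.0071

0.0071


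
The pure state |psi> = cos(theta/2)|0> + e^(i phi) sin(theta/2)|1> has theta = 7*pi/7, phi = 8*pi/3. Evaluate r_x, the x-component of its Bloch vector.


theta = 3.1416, phi = 8.3776
r_x = sin(theta)*cos(phi) = 0.0000 * -0.5000
r_x = 0.0000

0.0000


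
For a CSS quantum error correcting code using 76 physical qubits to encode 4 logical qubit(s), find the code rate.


Code rate R = k/n
= 4/76
= 0.0526

0.0526


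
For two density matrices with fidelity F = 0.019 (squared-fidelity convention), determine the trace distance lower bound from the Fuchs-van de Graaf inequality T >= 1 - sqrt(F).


Fuchs-van de Graaf (squared-fidelity convention): 1 - sqrt(F) <= T <= sqrt(1 - F).
Lower bound: T >= 1 - sqrt(F)
sqrt(F) = sqrt(0.019) = 0.1378
T >= 1 - 0.1378
T >= 0.8622

0.8622


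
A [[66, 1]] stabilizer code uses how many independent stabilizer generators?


For an [[n,k]] stabilizer code:
Number of stabilizer generators = n - k
= 66 - 1
= 65

65


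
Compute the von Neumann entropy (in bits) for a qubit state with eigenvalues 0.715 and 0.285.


S = -p*log2(p) - (1-p)*log2(1-p)
p = 0.7150, 1-p = 0.2850
= -0.7150 * log2(0.7150) - 0.2850 * log2(0.2850)
= -(-0.3460) - (-0.5161)
= 0.8622

0.8622


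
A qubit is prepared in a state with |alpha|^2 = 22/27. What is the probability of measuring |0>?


|alpha|^2 = 22/27 = 0.8148
|beta|^2 = 1 - 22/27 = 5/27 = 0.1852
P(|0>) = |alpha|^2 = 0.8148

0.8148


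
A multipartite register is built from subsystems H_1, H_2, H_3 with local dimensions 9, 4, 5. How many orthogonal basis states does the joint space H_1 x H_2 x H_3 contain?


dim(H_1 x H_2 x H_3) = 9 * 4 * 5
= 36 * 5
= 180

180


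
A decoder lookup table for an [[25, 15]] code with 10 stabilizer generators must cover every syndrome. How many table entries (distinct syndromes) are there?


Each stabilizer generator gives a binary (+1 or -1) measurement outcome.
With 10 independent generators:
Total syndromes = 2^10
= 1024

1024


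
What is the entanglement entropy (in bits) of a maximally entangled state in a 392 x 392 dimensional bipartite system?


For a maximally entangled state in d x d:
S = log2(d) = log2(392)
= 8.6147

8.6147


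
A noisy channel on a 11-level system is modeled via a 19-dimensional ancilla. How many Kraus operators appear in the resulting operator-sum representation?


Tracing out the environment in an orthonormal basis {|i>_E} gives Kraus operators K_i = <i|_E U |0>_E.
Number of Kraus operators = dim(H_env) = d_env
= 19

19


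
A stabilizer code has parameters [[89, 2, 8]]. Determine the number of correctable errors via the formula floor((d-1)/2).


Code parameters: [[89, 2, 8]], distance d = 8.
Number of correctable errors = floor((d-1)/2)
= floor((8 - 1)/2)
= floor(7/2)
= 3

3


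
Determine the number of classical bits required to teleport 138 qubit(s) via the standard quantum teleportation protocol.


Quantum teleportation requires 2 classical bits per qubit teleported.
138 qubit(s) -> 2 * 138 = 276 classical bits

276


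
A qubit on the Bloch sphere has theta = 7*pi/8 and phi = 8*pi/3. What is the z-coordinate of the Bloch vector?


theta = 2.7489, phi = 8.3776
r_z = cos(theta) = -0.9239

-0.9239


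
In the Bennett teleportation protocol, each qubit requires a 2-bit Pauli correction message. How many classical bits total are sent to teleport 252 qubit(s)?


Quantum teleportation requires 2 classical bits per qubit teleported.
252 qubit(s) -> 2 * 252 = 504 classical bits

504


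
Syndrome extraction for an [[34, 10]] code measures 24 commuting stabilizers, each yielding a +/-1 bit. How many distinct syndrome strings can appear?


Each stabilizer generator gives a binary (+1 or -1) measurement outcome.
With 24 independent generators:
Total syndromes = 2^24
= 16777216

16777216


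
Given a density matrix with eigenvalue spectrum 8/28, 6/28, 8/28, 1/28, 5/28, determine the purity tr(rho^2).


tr(rho^2) = sum of eigenvalues squared
= (8/28)^2 + (6/28)^2 + (8/28)^2 + (1/28)^2 + (5/28)^2
= (64 + 36 + 64 + 1 + 25) / 784
= 190/784
= 0.2423

0.2423


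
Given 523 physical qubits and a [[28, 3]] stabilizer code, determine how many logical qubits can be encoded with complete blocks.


Each code block uses 28 physical qubits for 3 logical qubit(s).
Number of complete blocks = floor(523 / 28) = 18
Logical qubits = 18 * 3
= 54

54


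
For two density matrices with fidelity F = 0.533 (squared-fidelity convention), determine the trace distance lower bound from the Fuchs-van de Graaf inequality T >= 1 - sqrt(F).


Fuchs-van de Graaf (squared-fidelity convention): 1 - sqrt(F) <= T <= sqrt(1 - F).
Lower bound: T >= 1 - sqrt(F)
sqrt(F) = sqrt(0.533) = 0.7301
T >= 1 - 0.7301
T >= 0.2699

0.2699


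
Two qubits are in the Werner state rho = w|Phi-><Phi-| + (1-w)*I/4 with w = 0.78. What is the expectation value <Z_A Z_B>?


|Phi-> = (|00> - |11>)/sqrt(2)
For the pure Bell state, <Z_A Z_B> = +1 (Bell-state Pauli correlator).
The maximally-mixed part I/4 has tr(I/4 * P tensor P) = 0 for any traceless Pauli P.
So <Z_A Z_B>_rho = w * (+1) + (1 - w) * 0
= 0.78 * (+1)
= 0.7800

0.7800


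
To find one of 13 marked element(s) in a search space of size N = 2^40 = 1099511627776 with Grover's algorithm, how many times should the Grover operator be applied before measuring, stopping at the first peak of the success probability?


After j Grover iterations the success probability is P(j) = sin^2((2j+1)*theta), where sin(theta) = sqrt(k/N).
N = 2^40 = 1099511627776, k = 13
sin(theta) = sqrt(k/N) = 3.438521648e-06
theta = arcsin(sqrt(k/N)) = 3.438521648e-06 rad
P(j) reaches its first maximum when (2j+1)*theta is as close as possible to pi/2, i.e. j = round(pi/(4*theta) - 1/2).
pi/(4*theta) - 1/2 = 228411.0803
(For comparison, the common estimate pi/4 * sqrt(N/k) = 228411.5803; the exact maximiser is used here.)
Optimal iterations = 228411

228411


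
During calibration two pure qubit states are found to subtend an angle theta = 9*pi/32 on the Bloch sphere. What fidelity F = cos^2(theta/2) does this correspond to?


For states separated by angle theta on Bloch sphere:
F = cos^2(theta/2)
theta = 9*pi/32 = 0.8836
theta/2 = 0.4418
cos(theta/2) = 0.9040
F = 0.8172

0.8172


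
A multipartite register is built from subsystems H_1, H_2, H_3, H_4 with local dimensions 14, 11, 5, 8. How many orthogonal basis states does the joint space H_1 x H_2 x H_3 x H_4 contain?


dim(H_1 x H_2 x H_3 x H_4) = 14 * 11 * 5 * 8
= 154 * 5 * 8
= 770 * 8
= 6160

6160


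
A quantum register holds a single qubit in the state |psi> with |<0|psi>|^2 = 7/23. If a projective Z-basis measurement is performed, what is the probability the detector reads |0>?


|alpha|^2 = 7/23 = 0.3043
|beta|^2 = 1 - 7/23 = 16/23 = 0.6957
P(|0>) = |alpha|^2 = 0.3043

0.3043


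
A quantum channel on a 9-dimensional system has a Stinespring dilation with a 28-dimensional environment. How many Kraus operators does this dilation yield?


Tracing out the environment in an orthonormal basis {|i>_E} gives Kraus operators K_i = <i|_E U |0>_E.
Number of Kraus operators = dim(H_env) = d_env
= 28

28


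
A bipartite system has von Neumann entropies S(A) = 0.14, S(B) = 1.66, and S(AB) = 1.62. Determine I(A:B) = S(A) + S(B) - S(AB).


I(A:B) = S(A) + S(B) - S(AB)
= 0.14 + 1.66 - 1.62
= 0.1800

0.1800


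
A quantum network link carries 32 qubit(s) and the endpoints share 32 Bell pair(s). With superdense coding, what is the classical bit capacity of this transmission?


Superdense coding allows 2 classical bits per shared entangled pair.
32 pair(s) -> 2 * 32 = 64 classical bits

64


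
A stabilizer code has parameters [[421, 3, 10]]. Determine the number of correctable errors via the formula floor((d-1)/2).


Code parameters: [[421, 3, 10]], distance d = 10.
Number of correctable errors = floor((d-1)/2)
= floor((10 - 1)/2)
= floor(9/2)
= 4

4


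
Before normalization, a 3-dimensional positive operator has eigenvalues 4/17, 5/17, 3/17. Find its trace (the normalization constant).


tr(M) = sum of eigenvalues
= 4/17 + 5/17 + 3/17
= 12/17
= 0.7059

0.7059


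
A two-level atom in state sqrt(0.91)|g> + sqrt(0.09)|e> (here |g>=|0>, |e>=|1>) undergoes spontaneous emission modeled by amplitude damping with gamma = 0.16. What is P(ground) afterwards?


For amplitude damping with parameter gamma on state sqrt(a)|0> + sqrt(b)|1>:
alpha^2 = 0.91, beta^2 = 0.09
P(|0>) = alpha^2 + gamma * beta^2
= 0.91 + 0.16 * 0.09
= 0.91 + 0.0144
= 0.9244

0.9244


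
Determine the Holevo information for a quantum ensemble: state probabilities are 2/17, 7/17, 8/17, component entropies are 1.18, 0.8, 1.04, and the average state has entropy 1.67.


chi = S(rho) - sum_i p_i * S(rho_i)
Weighted entropy = 2/17 * 1.18 + 7/17 * 0.8 + 8/17 * 1.04
= 0.9576
chi = 1.67 - 0.9576
= 0.7124

0.7124


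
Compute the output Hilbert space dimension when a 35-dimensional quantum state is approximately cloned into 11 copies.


Output space = H^(tensor 11) where dim(H) = 35
dim = 35^11
= 1225 (after 2 factors)
= 42875 (after 3 factors)
= 1500625 (after 4 factors)
= 52521875 (after 5 factors)
= 1838265625 (after 6 factors)
= 64339296875 (after 7 factors)
= 2251875390625 (after 8 factors)
= 78815638671875 (after 9 factors)
= 2758547353515625 (after 10 factors)
= 96549157373046875 (after 11 factors)
= 96549157373046875

96549157373046875


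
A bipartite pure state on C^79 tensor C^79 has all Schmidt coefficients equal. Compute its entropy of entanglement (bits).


For a maximally entangled state in d x d:
S = log2(d) = log2(79)
= 6.3038

6.3038


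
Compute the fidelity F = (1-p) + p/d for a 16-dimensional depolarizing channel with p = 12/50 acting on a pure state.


F = (1-p) + p/d
= (1 - 0.2400) + 0.2400/16
= 0.7600 + 0.0150
= 0.7750

0.7750


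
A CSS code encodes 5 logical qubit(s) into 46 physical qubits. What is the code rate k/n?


Code rate R = k/n
= 5/46
= 0.1087

0.1087


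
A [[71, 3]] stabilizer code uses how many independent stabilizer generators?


For an [[n,k]] stabilizer code:
Number of stabilizer generators = n - k
= 71 - 3
= 68

68


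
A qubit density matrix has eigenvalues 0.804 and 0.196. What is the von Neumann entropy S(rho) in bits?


S = -p*log2(p) - (1-p)*log2(1-p)
p = 0.8040, 1-p = 0.1960
= -0.8040 * log2(0.8040) - 0.1960 * log2(0.1960)
= -(-0.2530) - (-0.4608)
= 0.7139

0.7139


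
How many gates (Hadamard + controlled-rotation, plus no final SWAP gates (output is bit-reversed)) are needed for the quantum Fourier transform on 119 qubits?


Hadamard gates: 119
Controlled rotations: n*(n-1)/2 = 119*118/2 = 7021
SWAP gates: 0 (omitted)
Total = 119 + 7021
= 7140

7140


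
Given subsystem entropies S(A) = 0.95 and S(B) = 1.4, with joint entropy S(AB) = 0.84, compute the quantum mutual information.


I(A:B) = S(A) + S(B) - S(AB)
= 0.95 + 1.4 - 0.84
= 1.5100

1.5100


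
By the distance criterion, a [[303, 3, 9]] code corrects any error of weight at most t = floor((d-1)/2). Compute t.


Code parameters: [[303, 3, 9]], distance d = 9.
Number of correctable errors = floor((d-1)/2)
= floor((9 - 1)/2)
= floor(8/2)
= 4

4


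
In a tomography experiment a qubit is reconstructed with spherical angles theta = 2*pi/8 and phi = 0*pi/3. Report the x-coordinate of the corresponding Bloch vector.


theta = 0.7854, phi = 0.0000
r_x = sin(theta)*cos(phi) = 0.7071 * 1.0000
r_x = 0.7071

0.7071


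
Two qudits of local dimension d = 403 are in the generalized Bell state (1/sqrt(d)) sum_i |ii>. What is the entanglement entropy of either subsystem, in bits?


For a maximally entangled state in d x d:
S = log2(d) = log2(403)
= 8.6546

8.6546


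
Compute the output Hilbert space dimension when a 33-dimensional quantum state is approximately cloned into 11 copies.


Output space = H^(tensor 11) where dim(H) = 33
dim = 33^11
= 1089 (after 2 factors)
= 35937 (after 3 factors)
= 1185921 (after 4 factors)
= 39135393 (after 5 factors)
= 1291467969 (after 6 factors)
= 42618442977 (after 7 factors)
= 1406408618241 (after 8 factors)
= 46411484401953 (after 9 factors)
= 1531578985264449 (after 10 factors)
= 50542106513726817 (after 11 factors)
= 50542106513726817

50542106513726817


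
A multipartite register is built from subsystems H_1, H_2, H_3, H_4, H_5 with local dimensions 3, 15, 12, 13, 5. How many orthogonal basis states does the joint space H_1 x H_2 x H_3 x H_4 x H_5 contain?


dim(H_1 x H_2 x H_3 x H_4 x H_5) = 3 * 15 * 12 * 13 * 5
= 45 * 12 * 13 * 5
= 540 * 13 * 5
= 7020 * 5
= 35100

35100


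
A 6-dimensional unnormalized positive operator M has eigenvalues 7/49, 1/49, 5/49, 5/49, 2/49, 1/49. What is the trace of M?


tr(M) = sum of eigenvalues
= 7/49 + 1/49 + 5/49 + 5/49 + 2/49 + 1/49
= 21/49
= 0.4286

0.4286


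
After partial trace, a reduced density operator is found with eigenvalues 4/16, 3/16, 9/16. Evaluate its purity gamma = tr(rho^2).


tr(rho^2) = sum of eigenvalues squared
= (4/16)^2 + (3/16)^2 + (9/16)^2
= (16 + 9 + 81) / 256
= 106/256
= 0.4141

0.4141


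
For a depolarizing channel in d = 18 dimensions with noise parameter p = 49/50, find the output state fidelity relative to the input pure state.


F = (1-p) + p/d
= (1 - 0.9800) + 0.9800/18
= 0.0200 + 0.0544
= 0.0744

0.0744


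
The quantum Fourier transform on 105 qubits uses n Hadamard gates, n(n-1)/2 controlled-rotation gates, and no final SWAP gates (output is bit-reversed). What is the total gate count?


Hadamard gates: 105
Controlled rotations: n*(n-1)/2 = 105*104/2 = 5460
SWAP gates: 0 (omitted)
Total = 105 + 5460
= 5565

5565


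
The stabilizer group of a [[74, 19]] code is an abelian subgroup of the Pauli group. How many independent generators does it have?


For an [[n,k]] stabilizer code:
Number of stabilizer generators = n - k
= 74 - 19
= 55

55


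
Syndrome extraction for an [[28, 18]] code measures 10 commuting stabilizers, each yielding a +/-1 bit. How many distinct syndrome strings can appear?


Each stabilizer generator gives a binary (+1 or -1) measurement outcome.
With 10 independent generators:
Total syndromes = 2^10
= 1024

1024


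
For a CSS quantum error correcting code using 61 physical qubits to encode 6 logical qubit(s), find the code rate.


Code rate R = k/n
= 6/61
= 0.0984

0.0984


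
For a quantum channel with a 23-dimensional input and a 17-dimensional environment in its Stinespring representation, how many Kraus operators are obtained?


Tracing out the environment in an orthonormal basis {|i>_E} gives Kraus operators K_i = <i|_E U |0>_E.
Number of Kraus operators = dim(H_env) = d_env
= 17

17


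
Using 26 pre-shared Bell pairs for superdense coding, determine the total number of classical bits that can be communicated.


Superdense coding allows 2 classical bits per shared entangled pair.
26 pair(s) -> 2 * 26 = 52 classical bits

52


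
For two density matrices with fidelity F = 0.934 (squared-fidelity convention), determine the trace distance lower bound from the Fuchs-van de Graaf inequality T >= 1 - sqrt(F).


Fuchs-van de Graaf (squared-fidelity convention): 1 - sqrt(F) <= T <= sqrt(1 - F).
Lower bound: T >= 1 - sqrt(F)
sqrt(F) = sqrt(0.934) = 0.9664
T >= 1 - 0.9664
T >= 0.0336

0.0336


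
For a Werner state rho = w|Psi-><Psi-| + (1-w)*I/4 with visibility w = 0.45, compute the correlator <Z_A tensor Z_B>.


|Psi-> = (|01> - |10>)/sqrt(2)
For the pure Bell state, <Z_A Z_B> = -1 (Bell-state Pauli correlator).
The maximally-mixed part I/4 has tr(I/4 * P tensor P) = 0 for any traceless Pauli P.
So <Z_A Z_B>_rho = w * (-1) + (1 - w) * 0
= 0.45 * (-1)
= -0.4500

-0.4500


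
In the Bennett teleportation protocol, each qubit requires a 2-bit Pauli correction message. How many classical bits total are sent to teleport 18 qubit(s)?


Quantum teleportation requires 2 classical bits per qubit teleported.
18 qubit(s) -> 2 * 18 = 36 classical bits

36


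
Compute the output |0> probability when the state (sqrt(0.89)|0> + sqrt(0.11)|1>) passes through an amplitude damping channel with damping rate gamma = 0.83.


For amplitude damping with parameter gamma on state sqrt(a)|0> + sqrt(b)|1>:
alpha^2 = 0.89, beta^2 = 0.11
P(|0>) = alpha^2 + gamma * beta^2
= 0.89 + 0.83 * 0.11
= 0.89 + 0.0913
= 0.9813

0.9813


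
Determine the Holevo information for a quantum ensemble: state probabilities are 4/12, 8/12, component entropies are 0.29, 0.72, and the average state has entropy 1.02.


chi = S(rho) - sum_i p_i * S(rho_i)
Weighted entropy = 4/12 * 0.29 + 8/12 * 0.72
= 0.5767
chi = 1.02 - 0.5767
= 0.4433

0.4433


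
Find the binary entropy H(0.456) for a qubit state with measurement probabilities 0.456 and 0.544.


S = -p*log2(p) - (1-p)*log2(1-p)
p = 0.4560, 1-p = 0.5440
= -0.4560 * log2(0.4560) - 0.5440 * log2(0.5440)
= -(-0.5166) - (-0.4778)
= 0.9944

0.9944


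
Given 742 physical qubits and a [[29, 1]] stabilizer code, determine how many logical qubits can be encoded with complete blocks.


Each code block uses 29 physical qubits for 1 logical qubit(s).
Number of complete blocks = floor(742 / 29) = 25
Logical qubits = 25 * 1
= 25

25


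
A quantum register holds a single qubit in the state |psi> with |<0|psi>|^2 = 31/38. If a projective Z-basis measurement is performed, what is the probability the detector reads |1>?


|alpha|^2 = 31/38 = 0.8158
|beta|^2 = 1 - 31/38 = 7/38 = 0.1842
P(|1>) = |beta|^2 = 0.1842

0.1842
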